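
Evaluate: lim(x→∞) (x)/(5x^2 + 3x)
This is an ∞/∞ indeterminate form.

Apply L'Hôpital's rule: differentiate numerator and denominator separately.
  f(x) = x   ⇒   f'(x) = 1
  g(x) = 5·x^2 + 3·x   ⇒   g'(x) = 10·x + 3
  lim(x→∞) f'(x)/g'(x) = lim(x→∞) (1)/(10·x + 3)
  = 0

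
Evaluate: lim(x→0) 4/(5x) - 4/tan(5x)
This is an ∞-∞ indeterminate form.

Combine fractions or rationalize to convert ∞-∞ to 0/0 form:
  lim(x→0) 4/(5x) - 4/tan(5x) = 0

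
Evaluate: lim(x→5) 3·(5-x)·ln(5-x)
This is a 0·∞ indeterminate form.

Rewrite 0·∞ as a quotient (0/0 or ∞/∞ form), then apply L'Hôpital's rule:
  lim(x→5) 3·(5-x)·ln(5-x) = 0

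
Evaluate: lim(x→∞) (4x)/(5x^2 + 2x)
This is an ∞/∞ indeterminate form.

Apply L'Hôpital's rule: differentiate numerator and denominator separately.
  f(x) = 4·x   ⇒   f'(x) = 4
  g(x) = 5·x^2 + 2·x   ⇒   g'(x) = 10·x + 2
  lim(x→∞) f'(x)/g'(x) = lim(x→∞) (4)/(10·x + 2)
  = 0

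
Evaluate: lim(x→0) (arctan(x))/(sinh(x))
This is a 0/0 indeterminate form.

Apply L'Hôpital's rule: differentiate numerator and denominator separately.
  f(x) = atan(x)   ⇒   f'(x) = 1/(x^2 + 1)
  g(x) = sinh(x)   ⇒   g'(x) = cosh(x)
  lim(x→0) f'(x)/g'(x) = lim(x→0) (1/(x^2 + 1))/(cosh(x))
  = 1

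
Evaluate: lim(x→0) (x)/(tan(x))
This is a 0/0 indeterminate form.

Apply L'Hôpital's rule: differentiate numerator and denominator separately.
  f(x) = x   ⇒   f'(x) = 1
  g(x) = tan(x)   ⇒   g'(x) = tan(x)^2 + 1
  lim(x→0) f'(x)/g'(x) = lim(x→0) (1)/(tan(x)^2 + 1)
  = 1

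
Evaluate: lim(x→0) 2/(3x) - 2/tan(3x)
This is an ∞-∞ indeterminate form.

Combine fractions or rationalize to convert ∞-∞ to 0/0 form:
  lim(x→0) 2/(3x) - 2/tan(3x) = 0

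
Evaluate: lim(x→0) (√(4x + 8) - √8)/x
This is a standard limit.

Factor or rationalize the expression:
  lim(x→0) (√(4x + 8) - √8)/x = sqrt(2)/2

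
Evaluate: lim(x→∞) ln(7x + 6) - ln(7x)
This is an ∞-∞ indeterminate form.

Combine fractions or rationalize to convert ∞-∞ to 0/0 form:
  lim(x→∞) ln(7x + 6) - ln(7x) = 0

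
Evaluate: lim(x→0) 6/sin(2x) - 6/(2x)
This is an ∞-∞ indeterminate form.

Combine fractions or rationalize to convert ∞-∞ to 0/0 form:
  lim(x→0) 6/sin(2x) - 6/(2x) = 0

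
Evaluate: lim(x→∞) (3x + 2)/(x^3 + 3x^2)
This is an ∞/∞ indeterminate form.

Apply L'Hôpital's rule: differentiate numerator and denominator separately.
  f(x) = 3·x + 2   ⇒   f'(x) = 3
  g(x) = x^3 + 3·x^2   ⇒   g'(x) = 3·x^2 + 6·x
  lim(x→∞) f'(x)/g'(x) = lim(x→∞) (3)/(3·x^2 + 6·x)
  = 0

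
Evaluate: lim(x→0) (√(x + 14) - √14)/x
This is a standard limit.

Factor or rationalize the expression:
  lim(x→0) (√(x + 14) - √14)/x = sqrt(14)/28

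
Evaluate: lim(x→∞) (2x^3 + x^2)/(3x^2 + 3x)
This is an ∞/∞ indeterminate form.

Apply L'Hôpital's rule: differentiate numerator and denominator separately.
  f(x) = 2·x^3 + x^2   ⇒   f'(x) = 6·x^2 + 2·x
  g(x) = 3·x^2 + 3·x   ⇒   g'(x) = 6·x + 3
  lim(x→∞) f'(x)/g'(x) = lim(x→∞) (6·x^2 + 2·x)/(6·x + 3)
  = ∞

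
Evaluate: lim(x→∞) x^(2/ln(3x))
This is an exponential indeterminate form.

For exponential indeterminate forms, take the natural log:
  Let L = lim(x→∞) x^(2/ln(3x))
  Then ln(L) = lim(x→∞) [exponent × ln(base)]
  Evaluate using L'Hôpital or standard limits, then exponentiate.
  L = e²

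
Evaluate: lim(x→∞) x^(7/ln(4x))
This is an exponential indeterminate form.

For exponential indeterminate forms, take the natural log:
  Let L = lim(x→∞) x^(7/ln(4x))
  Then ln(L) = lim(x→∞) [exponent × ln(base)]
  Evaluate using L'Hôpital or standard limits, then exponentiate.
  L = e^(7)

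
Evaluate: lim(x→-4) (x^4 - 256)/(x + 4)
This is a standard limit.

Factor or rationalize the expression:
  lim(x→-4) (x^4 - 256)/(x + 4) = -256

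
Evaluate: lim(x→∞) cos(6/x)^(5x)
This is an exponential indeterminate form.

For exponential indeterminate forms, take the natural log:
  Let L = lim(x→∞) cos(6/x)^(5x)
  Then ln(L) = lim(x→∞) [exponent × ln(base)]
  Evaluate using L'Hôpital or standard limits, then exponentiate.
  L = 1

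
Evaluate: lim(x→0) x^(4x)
This is an exponential indeterminate form.

For exponential indeterminate forms, take the natural log:
  Let L = lim(x→0) x^(4x)
  Then ln(L) = lim(x→0) [exponent × ln(base)]
  Evaluate using L'Hôpital or standard limits, then exponentiate.
  L = 1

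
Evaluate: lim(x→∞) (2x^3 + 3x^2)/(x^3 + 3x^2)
This is an ∞/∞ indeterminate form.

Apply L'Hôpital's rule: differentiate numerator and denominator separately.
  f(x) = 2·x^3 + 3·x^2   ⇒   f'(x) = 6·x^2 + 6·x
  g(x) = x^3 + 3·x^2   ⇒   g'(x) = 3·x^2 + 6·x
  lim(x→∞) f'(x)/g'(x) = lim(x→∞) (6·x^2 + 6·x)/(3·x^2 + 6·x)
  = 2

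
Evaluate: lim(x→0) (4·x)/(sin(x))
This is a 0/0 indeterminate form.

Apply L'Hôpital's rule: differentiate numerator and denominator separately.
  f(x) = 4·x   ⇒   f'(x) = 4
  g(x) = sin(x)   ⇒   g'(x) = cos(x)
  lim(x→0) f'(x)/g'(x) = lim(x→0) (4)/(cos(x))
  = 4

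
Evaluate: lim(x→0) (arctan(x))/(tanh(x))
This is a 0/0 indeterminate form.

Apply L'Hôpital's rule: differentiate numerator and denominator separately.
  f(x) = atan(x)   ⇒   f'(x) = 1/(x^2 + 1)
  g(x) = tanh(x)   ⇒   g'(x) = 1 - tanh(x)^2
  lim(x→0) f'(x)/g'(x) = lim(x→0) (1/(x^2 + 1))/(1 - tanh(x)^2)
  = 1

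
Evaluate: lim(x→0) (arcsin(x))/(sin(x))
This is a 0/0 indeterminate form.

Apply L'Hôpital's rule: differentiate numerator and denominator separately.
  f(x) = asin(x)   ⇒   f'(x) = 1/sqrt(1 - x^2)
  g(x) = sin(x)   ⇒   g'(x) = cos(x)
  lim(x→0) f'(x)/g'(x) = lim(x→0) (1/sqrt(1 - x^2))/(cos(x))
  = 1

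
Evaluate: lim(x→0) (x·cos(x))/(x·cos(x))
This is a 0/0 indeterminate form.

Apply L'Hôpital's rule: differentiate numerator and denominator separately.
  f(x) = x·cos(x)   ⇒   f'(x) = -x·sin(x) + cos(x)
  g(x) = x·cos(x)   ⇒   g'(x) = -x·sin(x) + cos(x)
  lim(x→0) f'(x)/g'(x) = lim(x→0) (-x·sin(x) + cos(x))/(-x·sin(x) + cos(x))
  = 1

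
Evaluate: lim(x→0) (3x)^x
This is an exponential indeterminate form.

For exponential indeterminate forms, take the natural log:
  Let L = lim(x→0) (3x)^x
  Then ln(L) = lim(x→0) [exponent × ln(base)]
  Evaluate using L'Hôpital or standard limits, then exponentiate.
  L = 1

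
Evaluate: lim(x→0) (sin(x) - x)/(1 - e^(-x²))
This is a 0/0 indeterminate form.

Apply L'Hôpital's rule: differentiate numerator and denominator separately.
  f(x) = -x + sin(x)   ⇒   f'(x) = cos(x) - 1
  g(x) = 1 - e^(-x^2)   ⇒   g'(x) = 2·x·e^(-x^2)
  lim(x→0) f'(x)/g'(x) = lim(x→0) (cos(x) - 1)/(2·x·e^(-x^2))
  = 0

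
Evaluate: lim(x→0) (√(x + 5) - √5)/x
This is a standard limit.

Factor or rationalize the expression:
  lim(x→0) (√(x + 5) - √5)/x = sqrt(5)/10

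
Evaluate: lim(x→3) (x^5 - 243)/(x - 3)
This is a standard limit.

Factor or rationalize the expression:
  lim(x→3) (x^5 - 243)/(x - 3) = 405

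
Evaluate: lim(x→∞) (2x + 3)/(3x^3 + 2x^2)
This is an ∞/∞ indeterminate form.

Apply L'Hôpital's rule: differentiate numerator and denominator separately.
  f(x) = 2·x + 3   ⇒   f'(x) = 2
  g(x) = 3·x^3 + 2·x^2   ⇒   g'(x) = 9·x^2 + 4·x
  lim(x→∞) f'(x)/g'(x) = lim(x→∞) (2)/(9·x^2 + 4·x)
  = 0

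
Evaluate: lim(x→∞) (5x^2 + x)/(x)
This is an ∞/∞ indeterminate form.

Apply L'Hôpital's rule: differentiate numerator and denominator separately.
  f(x) = 5·x^2 + x   ⇒   f'(x) = 10·x + 1
  g(x) = x   ⇒   g'(x) = 1
  lim(x→∞) f'(x)/g'(x) = lim(x→∞) (10·x + 1)/(1)
  = ∞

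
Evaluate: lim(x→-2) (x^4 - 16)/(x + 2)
This is a standard limit.

Factor or rationalize the expression:
  lim(x→-2) (x^4 - 16)/(x + 2) = -32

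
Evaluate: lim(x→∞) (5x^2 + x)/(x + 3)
This is an ∞/∞ indeterminate form.

Apply L'Hôpital's rule: differentiate numerator and denominator separately.
  f(x) = 5·x^2 + x   ⇒   f'(x) = 10·x + 1
  g(x) = x + 3   ⇒   g'(x) = 1
  lim(x→∞) f'(x)/g'(x) = lim(x→∞) (10·x + 1)/(1)
  = ∞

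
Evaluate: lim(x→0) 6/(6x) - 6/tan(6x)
This is an ∞-∞ indeterminate form.

Combine fractions or rationalize to convert ∞-∞ to 0/0 form:
  lim(x→0) 6/(6x) - 6/tan(6x) = 0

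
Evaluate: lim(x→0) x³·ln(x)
This is a 0·∞ indeterminate form.

Rewrite 0·∞ as a quotient (0/0 or ∞/∞ form), then apply L'Hôpital's rule:
  lim(x→0) x³·ln(x) = 0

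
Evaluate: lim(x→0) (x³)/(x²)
This is a 0/0 indeterminate form.

Apply L'Hôpital's rule: differentiate numerator and denominator separately.
  f(x) = x^3   ⇒   f'(x) = 3·x^2
  g(x) = x^2   ⇒   g'(x) = 2·x
  lim(x→0) f'(x)/g'(x) = lim(x→0) (3·x^2)/(2·x)
  = 0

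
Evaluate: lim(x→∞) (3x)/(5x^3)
This is an ∞/∞ indeterminate form.

Apply L'Hôpital's rule: differentiate numerator and denominator separately.
  f(x) = 3·x   ⇒   f'(x) = 3
  g(x) = 5·x^3   ⇒   g'(x) = 15·x^2
  lim(x→∞) f'(x)/g'(x) = lim(x→∞) (3)/(15·x^2)
  = 0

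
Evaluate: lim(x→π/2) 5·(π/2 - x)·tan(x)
This is a 0·∞ indeterminate form.

Rewrite 0·∞ as a quotient (0/0 or ∞/∞ form), then apply L'Hôpital's rule:
  lim(x→π/2) 5·(π/2 - x)·tan(x) = 5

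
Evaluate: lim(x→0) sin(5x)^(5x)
This is an exponential indeterminate form.

For exponential indeterminate forms, take the natural log:
  Let L = lim(x→0) sin(5x)^(5x)
  Then ln(L) = lim(x→0) [exponent × ln(base)]
  Evaluate using L'Hôpital or standard limits, then exponentiate.
  L = 1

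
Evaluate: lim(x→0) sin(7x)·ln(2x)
This is a 0·∞ indeterminate form.

Rewrite 0·∞ as a quotient (0/0 or ∞/∞ form), then apply L'Hôpital's rule:
  lim(x→0) sin(7x)·ln(2x) = 0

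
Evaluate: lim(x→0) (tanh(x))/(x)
This is a 0/0 indeterminate form.

Apply L'Hôpital's rule: differentiate numerator and denominator separately.
  f(x) = tanh(x)   ⇒   f'(x) = 1 - tanh(x)^2
  g(x) = x   ⇒   g'(x) = 1
  lim(x→0) f'(x)/g'(x) = lim(x→0) (1 - tanh(x)^2)/(1)
  = 1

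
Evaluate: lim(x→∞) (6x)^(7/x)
This is an exponential indeterminate form.

For exponential indeterminate forms, take the natural log:
  Let L = lim(x→∞) (6x)^(7/x)
  Then ln(L) = lim(x→∞) [exponent × ln(base)]
  Evaluate using L'Hôpital or standard limits, then exponentiate.
  L = 1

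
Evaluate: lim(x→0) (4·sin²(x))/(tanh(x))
This is a 0/0 indeterminate form.

Apply L'Hôpital's rule: differentiate numerator and denominator separately.
  f(x) = 4·sin(x)^2   ⇒   f'(x) = 8·sin(x)·cos(x)
  g(x) = tanh(x)   ⇒   g'(x) = 1 - tanh(x)^2
  lim(x→0) f'(x)/g'(x) = lim(x→0) (8·sin(x)·cos(x))/(1 - tanh(x)^2)
  = 0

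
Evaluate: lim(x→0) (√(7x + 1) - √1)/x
This is a standard limit.

Factor or rationalize the expression:
  lim(x→0) (√(7x + 1) - √1)/x = 7/2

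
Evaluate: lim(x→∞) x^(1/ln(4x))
This is an exponential indeterminate form.

For exponential indeterminate forms, take the natural log:
  Let L = lim(x→∞) x^(1/ln(4x))
  Then ln(L) = lim(x→∞) [exponent × ln(base)]
  Evaluate using L'Hôpital or standard limits, then exponentiate.
  L = e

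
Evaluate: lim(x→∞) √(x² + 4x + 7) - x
This is an ∞-∞ indeterminate form.

Combine fractions or rationalize to convert ∞-∞ to 0/0 form:
  lim(x→∞) √(x² + 4x + 7) - x = 2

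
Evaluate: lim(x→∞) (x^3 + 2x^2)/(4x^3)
This is an ∞/∞ indeterminate form.

Apply L'Hôpital's rule: differentiate numerator and denominator separately.
  f(x) = x^3 + 2·x^2   ⇒   f'(x) = 3·x^2 + 4·x
  g(x) = 4·x^3   ⇒   g'(x) = 12·x^2
  lim(x→∞) f'(x)/g'(x) = lim(x→∞) (3·x^2 + 4·x)/(12·x^2)
  = 1/4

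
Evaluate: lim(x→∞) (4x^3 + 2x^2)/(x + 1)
This is an ∞/∞ indeterminate form.

Apply L'Hôpital's rule: differentiate numerator and denominator separately.
  f(x) = 4·x^3 + 2·x^2   ⇒   f'(x) = 12·x^2 + 4·x
  g(x) = x + 1   ⇒   g'(x) = 1
  lim(x→∞) f'(x)/g'(x) = lim(x→∞) (12·x^2 + 4·x)/(1)
  = ∞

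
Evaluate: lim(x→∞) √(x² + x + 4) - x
This is an ∞-∞ indeterminate form.

Combine fractions or rationalize to convert ∞-∞ to 0/0 form:
  lim(x→∞) √(x² + x + 4) - x = 1/2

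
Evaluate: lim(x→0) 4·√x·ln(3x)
This is a 0·∞ indeterminate form.

Rewrite 0·∞ as a quotient (0/0 or ∞/∞ form), then apply L'Hôpital's rule:
  lim(x→0) 4·√x·ln(3x) = 0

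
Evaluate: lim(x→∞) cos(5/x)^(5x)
This is an exponential indeterminate form.

For exponential indeterminate forms, take the natural log:
  Let L = lim(x→∞) cos(5/x)^(5x)
  Then ln(L) = lim(x→∞) [exponent × ln(base)]
  Evaluate using L'Hôpital or standard limits, then exponentiate.
  L = 1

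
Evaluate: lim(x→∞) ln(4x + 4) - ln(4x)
This is an ∞-∞ indeterminate form.

Combine fractions or rationalize to convert ∞-∞ to 0/0 form:
  lim(x→∞) ln(4x + 4) - ln(4x) = 0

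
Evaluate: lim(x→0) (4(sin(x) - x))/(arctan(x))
This is a 0/0 indeterminate form.

Apply L'Hôpital's rule: differentiate numerator and denominator separately.
  f(x) = -4·x + 4·sin(x)   ⇒   f'(x) = 4·cos(x) - 4
  g(x) = atan(x)   ⇒   g'(x) = 1/(x^2 + 1)
  lim(x→0) f'(x)/g'(x) = lim(x→0) (4·cos(x) - 4)/(1/(x^2 + 1))
  = 0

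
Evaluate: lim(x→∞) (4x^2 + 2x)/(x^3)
This is an ∞/∞ indeterminate form.

Apply L'Hôpital's rule: differentiate numerator and denominator separately.
  f(x) = 4·x^2 + 2·x   ⇒   f'(x) = 8·x + 2
  g(x) = x^3   ⇒   g'(x) = 3·x^2
  lim(x→∞) f'(x)/g'(x) = lim(x→∞) (8·x + 2)/(3·x^2)
  = 0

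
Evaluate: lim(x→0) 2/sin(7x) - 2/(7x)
This is an ∞-∞ indeterminate form.

Combine fractions or rationalize to convert ∞-∞ to 0/0 form:
  lim(x→0) 2/sin(7x) - 2/(7x) = 0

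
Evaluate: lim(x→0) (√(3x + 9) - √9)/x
This is a standard limit.

Factor or rationalize the expression:
  lim(x→0) (√(3x + 9) - √9)/x = 1/2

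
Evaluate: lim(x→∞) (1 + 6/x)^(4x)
This is an exponential indeterminate form.

For exponential indeterminate forms, take the natural log:
  Let L = lim(x→∞) (1 + 6/x)^(4x)
  Then ln(L) = lim(x→∞) [exponent × ln(base)]
  Evaluate using L'Hôpital or standard limits, then exponentiate.
  L = e^(24)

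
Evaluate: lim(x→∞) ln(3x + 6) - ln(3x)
This is an ∞-∞ indeterminate form.

Combine fractions or rationalize to convert ∞-∞ to 0/0 form:
  lim(x→∞) ln(3x + 6) - ln(3x) = 0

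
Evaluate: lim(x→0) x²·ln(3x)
This is a 0·∞ indeterminate form.

Rewrite 0·∞ as a quotient (0/0 or ∞/∞ form), then apply L'Hôpital's rule:
  lim(x→0) x²·ln(3x) = 0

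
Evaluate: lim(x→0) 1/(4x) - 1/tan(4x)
This is an ∞-∞ indeterminate form.

Combine fractions or rationalize to convert ∞-∞ to 0/0 form:
  lim(x→0) 1/(4x) - 1/tan(4x) = 0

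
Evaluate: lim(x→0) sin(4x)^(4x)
This is an exponential indeterminate form.

For exponential indeterminate forms, take the natural log:
  Let L = lim(x→0) sin(4x)^(4x)
  Then ln(L) = lim(x→0) [exponent × ln(base)]
  Evaluate using L'Hôpital or standard limits, then exponentiate.
  L = 1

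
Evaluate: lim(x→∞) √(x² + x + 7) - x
This is an ∞-∞ indeterminate form.

Combine fractions or rationalize to convert ∞-∞ to 0/0 form:
  lim(x→∞) √(x² + x + 7) - x = 1/2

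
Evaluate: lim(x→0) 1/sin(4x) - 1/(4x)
This is an ∞-∞ indeterminate form.

Combine fractions or rationalize to convert ∞-∞ to 0/0 form:
  lim(x→0) 1/sin(4x) - 1/(4x) = 0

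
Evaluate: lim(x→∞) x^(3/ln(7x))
This is an exponential indeterminate form.

For exponential indeterminate forms, take the natural log:
  Let L = lim(x→∞) x^(3/ln(7x))
  Then ln(L) = lim(x→∞) [exponent × ln(base)]
  Evaluate using L'Hôpital or standard limits, then exponentiate.
  L = e^(3)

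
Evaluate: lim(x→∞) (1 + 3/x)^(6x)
This is an exponential indeterminate form.

For exponential indeterminate forms, take the natural log:
  Let L = lim(x→∞) (1 + 3/x)^(6x)
  Then ln(L) = lim(x→∞) [exponent × ln(base)]
  Evaluate using L'Hôpital or standard limits, then exponentiate.
  L = e^(18)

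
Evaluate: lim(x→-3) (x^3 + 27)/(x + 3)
This is a standard limit.

Factor or rationalize the expression:
  lim(x→-3) (x^3 + 27)/(x + 3) = 27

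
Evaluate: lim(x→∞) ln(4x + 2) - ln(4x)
This is an ∞-∞ indeterminate form.

Combine fractions or rationalize to convert ∞-∞ to 0/0 form:
  lim(x→∞) ln(4x + 2) - ln(4x) = 0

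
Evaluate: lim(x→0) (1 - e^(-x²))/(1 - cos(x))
This is a 0/0 indeterminate form.

Apply L'Hôpital's rule: differentiate numerator and denominator separately.
  f(x) = 1 - e^(-x^2)   ⇒   f'(x) = 2·x·e^(-x^2)
  g(x) = 1 - cos(x)   ⇒   g'(x) = sin(x)
  lim(x→0) f'(x)/g'(x) = lim(x→0) (2·x·e^(-x^2))/(sin(x))
  = 2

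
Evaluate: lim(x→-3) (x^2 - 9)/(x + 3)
This is a standard limit.

Factor or rationalize the expression:
  lim(x→-3) (x^2 - 9)/(x + 3) = -6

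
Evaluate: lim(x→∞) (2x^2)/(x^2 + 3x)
This is an ∞/∞ indeterminate form.

Apply L'Hôpital's rule: differentiate numerator and denominator separately.
  f(x) = 2·x^2   ⇒   f'(x) = 4·x
  g(x) = x^2 + 3·x   ⇒   g'(x) = 2·x + 3
  lim(x→∞) f'(x)/g'(x) = lim(x→∞) (4·x)/(2·x + 3)
  = 2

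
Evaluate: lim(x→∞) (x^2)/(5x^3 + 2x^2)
This is an ∞/∞ indeterminate form.

Apply L'Hôpital's rule: differentiate numerator and denominator separately.
  f(x) = x^2   ⇒   f'(x) = 2·x
  g(x) = 5·x^3 + 2·x^2   ⇒   g'(x) = 15·x^2 + 4·x
  lim(x→∞) f'(x)/g'(x) = lim(x→∞) (2·x)/(15·x^2 + 4·x)
  = 0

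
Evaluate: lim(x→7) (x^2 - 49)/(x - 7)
This is a standard limit.

Factor or rationalize the expression:
  lim(x→7) (x^2 - 49)/(x - 7) = 14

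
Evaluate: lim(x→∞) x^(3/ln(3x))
This is an exponential indeterminate form.

For exponential indeterminate forms, take the natural log:
  Let L = lim(x→∞) x^(3/ln(3x))
  Then ln(L) = lim(x→∞) [exponent × ln(base)]
  Evaluate using L'Hôpital or standard limits, then exponentiate.
  L = e^(3)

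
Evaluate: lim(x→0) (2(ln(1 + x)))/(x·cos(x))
This is a 0/0 indeterminate form.

Apply L'Hôpital's rule: differentiate numerator and denominator separately.
  f(x) = 2·ln(x + 1)   ⇒   f'(x) = 2/(x + 1)
  g(x) = x·cos(x)   ⇒   g'(x) = -x·sin(x) + cos(x)
  lim(x→0) f'(x)/g'(x) = lim(x→0) (2/(x + 1))/(-x·sin(x) + cos(x))
  = 2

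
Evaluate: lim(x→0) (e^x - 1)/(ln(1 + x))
This is a 0/0 indeterminate form.

Apply L'Hôpital's rule: differentiate numerator and denominator separately.
  f(x) = e^(x) - 1   ⇒   f'(x) = e^(x)
  g(x) = ln(x + 1)   ⇒   g'(x) = 1/(x + 1)
  lim(x→0) f'(x)/g'(x) = lim(x→0) (e^(x))/(1/(x + 1))
  = 1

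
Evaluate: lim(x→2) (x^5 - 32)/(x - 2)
This is a standard limit.

Factor or rationalize the expression:
  lim(x→2) (x^5 - 32)/(x - 2) = 80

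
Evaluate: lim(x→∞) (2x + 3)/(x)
This is an ∞/∞ indeterminate form.

Apply L'Hôpital's rule: differentiate numerator and denominator separately.
  f(x) = 2·x + 3   ⇒   f'(x) = 2
  g(x) = x   ⇒   g'(x) = 1
  lim(x→∞) f'(x)/g'(x) = lim(x→∞) (2)/(1)
  = 2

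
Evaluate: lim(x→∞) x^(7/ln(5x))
This is an exponential indeterminate form.

For exponential indeterminate forms, take the natural log:
  Let L = lim(x→∞) x^(7/ln(5x))
  Then ln(L) = lim(x→∞) [exponent × ln(base)]
  Evaluate using L'Hôpital or standard limits, then exponentiate.
  L = e^(7)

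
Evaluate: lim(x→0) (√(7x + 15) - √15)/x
This is a standard limit.

Factor or rationalize the expression:
  lim(x→0) (√(7x + 15) - √15)/x = 7·sqrt(15)/30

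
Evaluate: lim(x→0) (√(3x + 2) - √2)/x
This is a standard limit.

Factor or rationalize the expression:
  lim(x→0) (√(3x + 2) - √2)/x = 3·sqrt(2)/4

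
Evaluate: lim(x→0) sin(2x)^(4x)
This is an exponential indeterminate form.

For exponential indeterminate forms, take the natural log:
  Let L = lim(x→0) sin(2x)^(4x)
  Then ln(L) = lim(x→0) [exponent × ln(base)]
  Evaluate using L'Hôpital or standard limits, then exponentiate.
  L = 1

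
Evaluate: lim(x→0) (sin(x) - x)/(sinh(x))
This is a 0/0 indeterminate form.

Apply L'Hôpital's rule: differentiate numerator and denominator separately.
  f(x) = -x + sin(x)   ⇒   f'(x) = cos(x) - 1
  g(x) = sinh(x)   ⇒   g'(x) = cosh(x)
  lim(x→0) f'(x)/g'(x) = lim(x→0) (cos(x) - 1)/(cosh(x))
  = 0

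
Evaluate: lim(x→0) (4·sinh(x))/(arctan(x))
This is a 0/0 indeterminate form.

Apply L'Hôpital's rule: differentiate numerator and denominator separately.
  f(x) = 4·sinh(x)   ⇒   f'(x) = 4·cosh(x)
  g(x) = atan(x)   ⇒   g'(x) = 1/(x^2 + 1)
  lim(x→0) f'(x)/g'(x) = lim(x→0) (4·cosh(x))/(1/(x^2 + 1))
  = 4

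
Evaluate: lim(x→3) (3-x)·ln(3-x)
This is a 0·∞ indeterminate form.

Rewrite 0·∞ as a quotient (0/0 or ∞/∞ form), then apply L'Hôpital's rule:
  lim(x→3) (3-x)·ln(3-x) = 0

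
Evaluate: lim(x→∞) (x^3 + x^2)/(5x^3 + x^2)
This is an ∞/∞ indeterminate form.

Apply L'Hôpital's rule: differentiate numerator and denominator separately.
  f(x) = x^3 + x^2   ⇒   f'(x) = 3·x^2 + 2·x
  g(x) = 5·x^3 + x^2   ⇒   g'(x) = 15·x^2 + 2·x
  lim(x→∞) f'(x)/g'(x) = lim(x→∞) (3·x^2 + 2·x)/(15·x^2 + 2·x)
  = 1/5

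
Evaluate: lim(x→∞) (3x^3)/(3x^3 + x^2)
This is an ∞/∞ indeterminate form.

Apply L'Hôpital's rule: differentiate numerator and denominator separately.
  f(x) = 3·x^3   ⇒   f'(x) = 9·x^2
  g(x) = 3·x^3 + x^2   ⇒   g'(x) = 9·x^2 + 2·x
  lim(x→∞) f'(x)/g'(x) = lim(x→∞) (9·x^2)/(9·x^2 + 2·x)
  = 1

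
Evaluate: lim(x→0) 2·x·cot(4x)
This is a 0·∞ indeterminate form.

Rewrite 0·∞ as a quotient (0/0 or ∞/∞ form), then apply L'Hôpital's rule:
  lim(x→0) 2·x·cot(4x) = 1/2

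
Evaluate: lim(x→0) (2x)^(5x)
This is an exponential indeterminate form.

For exponential indeterminate forms, take the natural log:
  Let L = lim(x→0) (2x)^(5x)
  Then ln(L) = lim(x→0) [exponent × ln(base)]
  Evaluate using L'Hôpital or standard limits, then exponentiate.
  L = 1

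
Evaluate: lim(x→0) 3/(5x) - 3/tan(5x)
This is an ∞-∞ indeterminate form.

Combine fractions or rationalize to convert ∞-∞ to 0/0 form:
  lim(x→0) 3/(5x) - 3/tan(5x) = 0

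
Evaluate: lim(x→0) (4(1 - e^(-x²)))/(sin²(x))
This is a 0/0 indeterminate form.

Apply L'Hôpital's rule: differentiate numerator and denominator separately.
  f(x) = 4 - 4·e^(-x^2)   ⇒   f'(x) = 8·x·e^(-x^2)
  g(x) = sin(x)^2   ⇒   g'(x) = 2·sin(x)·cos(x)
  lim(x→0) f'(x)/g'(x) = lim(x→0) (8·x·e^(-x^2))/(2·sin(x)·cos(x))
  = 4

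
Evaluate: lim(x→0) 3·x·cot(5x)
This is a 0·∞ indeterminate form.

Rewrite 0·∞ as a quotient (0/0 or ∞/∞ form), then apply L'Hôpital's rule:
  lim(x→0) 3·x·cot(5x) = 3/5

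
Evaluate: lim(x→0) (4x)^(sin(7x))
This is an exponential indeterminate form.

For exponential indeterminate forms, take the natural log:
  Let L = lim(x→0) (4x)^(sin(7x))
  Then ln(L) = lim(x→0) [exponent × ln(base)]
  Evaluate using L'Hôpital or standard limits, then exponentiate.
  L = 1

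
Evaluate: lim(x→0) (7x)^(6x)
This is an exponential indeterminate form.

For exponential indeterminate forms, take the natural log:
  Let L = lim(x→0) (7x)^(6x)
  Then ln(L) = lim(x→0) [exponent × ln(base)]
  Evaluate using L'Hôpital or standard limits, then exponentiate.
  L = 1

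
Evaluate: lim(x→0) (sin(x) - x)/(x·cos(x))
This is a 0/0 indeterminate form.

Apply L'Hôpital's rule: differentiate numerator and denominator separately.
  f(x) = -x + sin(x)   ⇒   f'(x) = cos(x) - 1
  g(x) = x·cos(x)   ⇒   g'(x) = -x·sin(x) + cos(x)
  lim(x→0) f'(x)/g'(x) = lim(x→0) (cos(x) - 1)/(-x·sin(x) + cos(x))
  = 0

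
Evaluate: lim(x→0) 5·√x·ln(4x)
This is a 0·∞ indeterminate form.

Rewrite 0·∞ as a quotient (0/0 or ∞/∞ form), then apply L'Hôpital's rule:
  lim(x→0) 5·√x·ln(4x) = 0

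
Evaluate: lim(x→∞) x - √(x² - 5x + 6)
This is an ∞-∞ indeterminate form.

Combine fractions or rationalize to convert ∞-∞ to 0/0 form:
  lim(x→∞) x - √(x² - 5x + 6) = 5/2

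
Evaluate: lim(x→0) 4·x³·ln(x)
This is a 0·∞ indeterminate form.

Rewrite 0·∞ as a quotient (0/0 or ∞/∞ form), then apply L'Hôpital's rule:
  lim(x→0) 4·x³·ln(x) = 0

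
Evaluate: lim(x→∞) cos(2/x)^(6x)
This is an exponential indeterminate form.

For exponential indeterminate forms, take the natural log:
  Let L = lim(x→∞) cos(2/x)^(6x)
  Then ln(L) = lim(x→∞) [exponent × ln(base)]
  Evaluate using L'Hôpital or standard limits, then exponentiate.
  L = 1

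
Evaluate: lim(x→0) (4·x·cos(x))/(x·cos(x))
This is a 0/0 indeterminate form.

Apply L'Hôpital's rule: differentiate numerator and denominator separately.
  f(x) = 4·x·cos(x)   ⇒   f'(x) = -4·x·sin(x) + 4·cos(x)
  g(x) = x·cos(x)   ⇒   g'(x) = -x·sin(x) + cos(x)
  lim(x→0) f'(x)/g'(x) = lim(x→0) (-4·x·sin(x) + 4·cos(x))/(-x·sin(x) + cos(x))
  = 4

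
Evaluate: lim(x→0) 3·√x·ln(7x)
This is a 0·∞ indeterminate form.

Rewrite 0·∞ as a quotient (0/0 or ∞/∞ form), then apply L'Hôpital's rule:
  lim(x→0) 3·√x·ln(7x) = 0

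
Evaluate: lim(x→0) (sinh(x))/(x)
This is a 0/0 indeterminate form.

Apply L'Hôpital's rule: differentiate numerator and denominator separately.
  f(x) = sinh(x)   ⇒   f'(x) = cosh(x)
  g(x) = x   ⇒   g'(x) = 1
  lim(x→0) f'(x)/g'(x) = lim(x→0) (cosh(x))/(1)
  = 1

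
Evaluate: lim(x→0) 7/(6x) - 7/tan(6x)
This is an ∞-∞ indeterminate form.

Combine fractions or rationalize to convert ∞-∞ to 0/0 form:
  lim(x→0) 7/(6x) - 7/tan(6x) = 0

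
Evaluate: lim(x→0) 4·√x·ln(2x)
This is a 0·∞ indeterminate form.

Rewrite 0·∞ as a quotient (0/0 or ∞/∞ form), then apply L'Hôpital's rule:
  lim(x→0) 4·√x·ln(2x) = 0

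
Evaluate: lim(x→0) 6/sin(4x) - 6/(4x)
This is an ∞-∞ indeterminate form.

Combine fractions or rationalize to convert ∞-∞ to 0/0 form:
  lim(x→0) 6/sin(4x) - 6/(4x) = 0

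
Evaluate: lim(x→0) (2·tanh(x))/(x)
This is a 0/0 indeterminate form.

Apply L'Hôpital's rule: differentiate numerator and denominator separately.
  f(x) = 2·tanh(x)   ⇒   f'(x) = 2 - 2·tanh(x)^2
  g(x) = x   ⇒   g'(x) = 1
  lim(x→0) f'(x)/g'(x) = lim(x→0) (2 - 2·tanh(x)^2)/(1)
  = 2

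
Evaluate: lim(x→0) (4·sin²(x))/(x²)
This is a 0/0 indeterminate form.

Apply L'Hôpital's rule: differentiate numerator and denominator separately.
  f(x) = 4·sin(x)^2   ⇒   f'(x) = 8·sin(x)·cos(x)
  g(x) = x^2   ⇒   g'(x) = 2·x
  lim(x→0) f'(x)/g'(x) = lim(x→0) (8·sin(x)·cos(x))/(2·x)
  = 4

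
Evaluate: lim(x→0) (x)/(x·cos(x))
This is a 0/0 indeterminate form.

Apply L'Hôpital's rule: differentiate numerator and denominator separately.
  f(x) = x   ⇒   f'(x) = 1
  g(x) = x·cos(x)   ⇒   g'(x) = -x·sin(x) + cos(x)
  lim(x→0) f'(x)/g'(x) = lim(x→0) (1)/(-x·sin(x) + cos(x))
  = 1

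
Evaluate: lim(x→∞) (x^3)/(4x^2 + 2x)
This is an ∞/∞ indeterminate form.

Apply L'Hôpital's rule: differentiate numerator and denominator separately.
  f(x) = x^3   ⇒   f'(x) = 3·x^2
  g(x) = 4·x^2 + 2·x   ⇒   g'(x) = 8·x + 2
  lim(x→∞) f'(x)/g'(x) = lim(x→∞) (3·x^2)/(8·x + 2)
  = ∞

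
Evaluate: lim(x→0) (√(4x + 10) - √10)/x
This is a standard limit.

Factor or rationalize the expression:
  lim(x→0) (√(4x + 10) - √10)/x = sqrt(10)/5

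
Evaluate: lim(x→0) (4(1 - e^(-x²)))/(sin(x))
This is a 0/0 indeterminate form.

Apply L'Hôpital's rule: differentiate numerator and denominator separately.
  f(x) = 4 - 4·e^(-x^2)   ⇒   f'(x) = 8·x·e^(-x^2)
  g(x) = sin(x)   ⇒   g'(x) = cos(x)
  lim(x→0) f'(x)/g'(x) = lim(x→0) (8·x·e^(-x^2))/(cos(x))
  = 0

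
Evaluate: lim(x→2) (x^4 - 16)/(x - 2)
This is a standard limit.

Factor or rationalize the expression:
  lim(x→2) (x^4 - 16)/(x - 2) = 32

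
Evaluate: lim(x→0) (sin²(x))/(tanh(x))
This is a 0/0 indeterminate form.

Apply L'Hôpital's rule: differentiate numerator and denominator separately.
  f(x) = sin(x)^2   ⇒   f'(x) = 2·sin(x)·cos(x)
  g(x) = tanh(x)   ⇒   g'(x) = 1 - tanh(x)^2
  lim(x→0) f'(x)/g'(x) = lim(x→0) (2·sin(x)·cos(x))/(1 - tanh(x)^2)
  = 0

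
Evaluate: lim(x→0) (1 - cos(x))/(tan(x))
This is a 0/0 indeterminate form.

Apply L'Hôpital's rule: differentiate numerator and denominator separately.
  f(x) = 1 - cos(x)   ⇒   f'(x) = sin(x)
  g(x) = tan(x)   ⇒   g'(x) = tan(x)^2 + 1
  lim(x→0) f'(x)/g'(x) = lim(x→0) (sin(x))/(tan(x)^2 + 1)
  = 0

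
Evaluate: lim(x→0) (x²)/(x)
This is a 0/0 indeterminate form.

Apply L'Hôpital's rule: differentiate numerator and denominator separately.
  f(x) = x^2   ⇒   f'(x) = 2·x
  g(x) = x   ⇒   g'(x) = 1
  lim(x→0) f'(x)/g'(x) = lim(x→0) (2·x)/(1)
  = 0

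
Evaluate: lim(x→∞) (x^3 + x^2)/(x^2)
This is an ∞/∞ indeterminate form.

Apply L'Hôpital's rule: differentiate numerator and denominator separately.
  f(x) = x^3 + x^2   ⇒   f'(x) = 3·x^2 + 2·x
  g(x) = x^2   ⇒   g'(x) = 2·x
  lim(x→∞) f'(x)/g'(x) = lim(x→∞) (3·x^2 + 2·x)/(2·x)
  = ∞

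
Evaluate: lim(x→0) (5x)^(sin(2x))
This is an exponential indeterminate form.

For exponential indeterminate forms, take the natural log:
  Let L = lim(x→0) (5x)^(sin(2x))
  Then ln(L) = lim(x→0) [exponent × ln(base)]
  Evaluate using L'Hôpital or standard limits, then exponentiate.
  L = 1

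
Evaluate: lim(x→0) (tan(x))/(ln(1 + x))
This is a 0/0 indeterminate form.

Apply L'Hôpital's rule: differentiate numerator and denominator separately.
  f(x) = tan(x)   ⇒   f'(x) = tan(x)^2 + 1
  g(x) = ln(x + 1)   ⇒   g'(x) = 1/(x + 1)
  lim(x→0) f'(x)/g'(x) = lim(x→0) (tan(x)^2 + 1)/(1/(x + 1))
  = 1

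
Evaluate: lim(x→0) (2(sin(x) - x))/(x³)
This is a 0/0 indeterminate form.

Apply L'Hôpital's rule: differentiate numerator and denominator separately.
  f(x) = -2·x + 2·sin(x)   ⇒   f'(x) = 2·cos(x) - 2
  g(x) = x^3   ⇒   g'(x) = 3·x^2
  lim(x→0) f'(x)/g'(x) = lim(x→0) (2·cos(x) - 2)/(3·x^2)
  = -1/3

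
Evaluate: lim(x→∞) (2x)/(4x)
This is an ∞/∞ indeterminate form.

Apply L'Hôpital's rule: differentiate numerator and denominator separately.
  f(x) = 2·x   ⇒   f'(x) = 2
  g(x) = 4·x   ⇒   g'(x) = 4
  lim(x→∞) f'(x)/g'(x) = lim(x→∞) (2)/(4)
  = 1/2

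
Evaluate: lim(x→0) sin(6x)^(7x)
This is an exponential indeterminate form.

For exponential indeterminate forms, take the natural log:
  Let L = lim(x→0) sin(6x)^(7x)
  Then ln(L) = lim(x→0) [exponent × ln(base)]
  Evaluate using L'Hôpital or standard limits, then exponentiate.
  L = 1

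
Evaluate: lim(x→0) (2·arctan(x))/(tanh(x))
This is a 0/0 indeterminate form.

Apply L'Hôpital's rule: differentiate numerator and denominator separately.
  f(x) = 2·atan(x)   ⇒   f'(x) = 2/(x^2 + 1)
  g(x) = tanh(x)   ⇒   g'(x) = 1 - tanh(x)^2
  lim(x→0) f'(x)/g'(x) = lim(x→0) (2/(x^2 + 1))/(1 - tanh(x)^2)
  = 2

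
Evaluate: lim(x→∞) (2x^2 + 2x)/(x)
This is an ∞/∞ indeterminate form.

Apply L'Hôpital's rule: differentiate numerator and denominator separately.
  f(x) = 2·x^2 + 2·x   ⇒   f'(x) = 4·x + 2
  g(x) = x   ⇒   g'(x) = 1
  lim(x→∞) f'(x)/g'(x) = lim(x→∞) (4·x + 2)/(1)
  = ∞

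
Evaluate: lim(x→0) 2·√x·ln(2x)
This is a 0·∞ indeterminate form.

Rewrite 0·∞ as a quotient (0/0 or ∞/∞ form), then apply L'Hôpital's rule:
  lim(x→0) 2·√x·ln(2x) = 0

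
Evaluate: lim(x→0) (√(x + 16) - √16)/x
This is a standard limit.

Factor or rationalize the expression:
  lim(x→0) (√(x + 16) - √16)/x = 1/8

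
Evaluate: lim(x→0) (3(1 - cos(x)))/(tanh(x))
This is a 0/0 indeterminate form.

Apply L'Hôpital's rule: differentiate numerator and denominator separately.
  f(x) = 3 - 3·cos(x)   ⇒   f'(x) = 3·sin(x)
  g(x) = tanh(x)   ⇒   g'(x) = 1 - tanh(x)^2
  lim(x→0) f'(x)/g'(x) = lim(x→0) (3·sin(x))/(1 - tanh(x)^2)
  = 0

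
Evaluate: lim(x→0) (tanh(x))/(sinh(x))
This is a 0/0 indeterminate form.

Apply L'Hôpital's rule: differentiate numerator and denominator separately.
  f(x) = tanh(x)   ⇒   f'(x) = 1 - tanh(x)^2
  g(x) = sinh(x)   ⇒   g'(x) = cosh(x)
  lim(x→0) f'(x)/g'(x) = lim(x→0) (1 - tanh(x)^2)/(cosh(x))
  = 1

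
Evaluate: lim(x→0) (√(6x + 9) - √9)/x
This is a standard limit.

Factor or rationalize the expression:
  lim(x→0) (√(6x + 9) - √9)/x = 1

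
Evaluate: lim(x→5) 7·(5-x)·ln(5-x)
This is a 0·∞ indeterminate form.

Rewrite 0·∞ as a quotient (0/0 or ∞/∞ form), then apply L'Hôpital's rule:
  lim(x→5) 7·(5-x)·ln(5-x) = 0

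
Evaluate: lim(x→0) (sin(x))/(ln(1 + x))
This is a 0/0 indeterminate form.

Apply L'Hôpital's rule: differentiate numerator and denominator separately.
  f(x) = sin(x)   ⇒   f'(x) = cos(x)
  g(x) = ln(x + 1)   ⇒   g'(x) = 1/(x + 1)
  lim(x→0) f'(x)/g'(x) = lim(x→0) (cos(x))/(1/(x + 1))
  = 1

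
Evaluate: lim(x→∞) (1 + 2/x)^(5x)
This is an exponential indeterminate form.

For exponential indeterminate forms, take the natural log:
  Let L = lim(x→∞) (1 + 2/x)^(5x)
  Then ln(L) = lim(x→∞) [exponent × ln(base)]
  Evaluate using L'Hôpital or standard limits, then exponentiate.
  L = e^(10)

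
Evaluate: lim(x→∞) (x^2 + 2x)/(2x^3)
This is an ∞/∞ indeterminate form.

Apply L'Hôpital's rule: differentiate numerator and denominator separately.
  f(x) = x^2 + 2·x   ⇒   f'(x) = 2·x + 2
  g(x) = 2·x^3   ⇒   g'(x) = 6·x^2
  lim(x→∞) f'(x)/g'(x) = lim(x→∞) (2·x + 2)/(6·x^2)
  = 0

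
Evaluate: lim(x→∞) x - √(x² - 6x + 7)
This is an ∞-∞ indeterminate form.

Combine fractions or rationalize to convert ∞-∞ to 0/0 form:
  lim(x→∞) x - √(x² - 6x + 7) = 3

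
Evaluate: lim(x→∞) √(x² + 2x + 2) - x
This is an ∞-∞ indeterminate form.

Combine fractions or rationalize to convert ∞-∞ to 0/0 form:
  lim(x→∞) √(x² + 2x + 2) - x = 1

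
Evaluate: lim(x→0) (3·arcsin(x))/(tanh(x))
This is a 0/0 indeterminate form.

Apply L'Hôpital's rule: differentiate numerator and denominator separately.
  f(x) = 3·asin(x)   ⇒   f'(x) = 3/sqrt(1 - x^2)
  g(x) = tanh(x)   ⇒   g'(x) = 1 - tanh(x)^2
  lim(x→0) f'(x)/g'(x) = lim(x→0) (3/sqrt(1 - x^2))/(1 - tanh(x)^2)
  = 3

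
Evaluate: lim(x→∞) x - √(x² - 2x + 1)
This is an ∞-∞ indeterminate form.

Combine fractions or rationalize to convert ∞-∞ to 0/0 form:
  lim(x→∞) x - √(x² - 2x + 1) = 1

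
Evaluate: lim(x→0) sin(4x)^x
This is an exponential indeterminate form.

For exponential indeterminate forms, take the natural log:
  Let L = lim(x→0) sin(4x)^x
  Then ln(L) = lim(x→0) [exponent × ln(base)]
  Evaluate using L'Hôpital or standard limits, then exponentiate.
  L = 1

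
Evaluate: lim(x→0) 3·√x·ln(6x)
This is a 0·∞ indeterminate form.

Rewrite 0·∞ as a quotient (0/0 or ∞/∞ form), then apply L'Hôpital's rule:
  lim(x→0) 3·√x·ln(6x) = 0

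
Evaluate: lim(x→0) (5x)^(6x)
This is an exponential indeterminate form.

For exponential indeterminate forms, take the natural log:
  Let L = lim(x→0) (5x)^(6x)
  Then ln(L) = lim(x→0) [exponent × ln(base)]
  Evaluate using L'Hôpital or standard limits, then exponentiate.
  L = 1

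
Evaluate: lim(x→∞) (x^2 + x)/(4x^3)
This is an ∞/∞ indeterminate form.

Apply L'Hôpital's rule: differentiate numerator and denominator separately.
  f(x) = x^2 + x   ⇒   f'(x) = 2·x + 1
  g(x) = 4·x^3   ⇒   g'(x) = 12·x^2
  lim(x→∞) f'(x)/g'(x) = lim(x→∞) (2·x + 1)/(12·x^2)
  = 0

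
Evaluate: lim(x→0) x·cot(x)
This is a 0·∞ indeterminate form.

Rewrite 0·∞ as a quotient (0/0 or ∞/∞ form), then apply L'Hôpital's rule:
  lim(x→0) x·cot(x) = 1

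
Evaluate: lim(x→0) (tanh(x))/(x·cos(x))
This is a 0/0 indeterminate form.

Apply L'Hôpital's rule: differentiate numerator and denominator separately.
  f(x) = tanh(x)   ⇒   f'(x) = 1 - tanh(x)^2
  g(x) = x·cos(x)   ⇒   g'(x) = -x·sin(x) + cos(x)
  lim(x→0) f'(x)/g'(x) = lim(x→0) (1 - tanh(x)^2)/(-x·sin(x) + cos(x))
  = 1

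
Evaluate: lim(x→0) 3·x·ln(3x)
This is a 0·∞ indeterminate form.

Rewrite 0·∞ as a quotient (0/0 or ∞/∞ form), then apply L'Hôpital's rule:
  lim(x→0) 3·x·ln(3x) = 0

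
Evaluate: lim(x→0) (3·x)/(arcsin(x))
This is a 0/0 indeterminate form.

Apply L'Hôpital's rule: differentiate numerator and denominator separately.
  f(x) = 3·x   ⇒   f'(x) = 3
  g(x) = asin(x)   ⇒   g'(x) = 1/sqrt(1 - x^2)
  lim(x→0) f'(x)/g'(x) = lim(x→0) (3)/(1/sqrt(1 - x^2))
  = 3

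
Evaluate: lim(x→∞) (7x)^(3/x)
This is an exponential indeterminate form.

For exponential indeterminate forms, take the natural log:
  Let L = lim(x→∞) (7x)^(3/x)
  Then ln(L) = lim(x→∞) [exponent × ln(base)]
  Evaluate using L'Hôpital or standard limits, then exponentiate.
  L = 1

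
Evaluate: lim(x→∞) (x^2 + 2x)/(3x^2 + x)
This is an ∞/∞ indeterminate form.

Apply L'Hôpital's rule: differentiate numerator and denominator separately.
  f(x) = x^2 + 2·x   ⇒   f'(x) = 2·x + 2
  g(x) = 3·x^2 + x   ⇒   g'(x) = 6·x + 1
  lim(x→∞) f'(x)/g'(x) = lim(x→∞) (2·x + 2)/(6·x + 1)
  = 1/3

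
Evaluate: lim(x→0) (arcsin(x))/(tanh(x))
This is a 0/0 indeterminate form.

Apply L'Hôpital's rule: differentiate numerator and denominator separately.
  f(x) = asin(x)   ⇒   f'(x) = 1/sqrt(1 - x^2)
  g(x) = tanh(x)   ⇒   g'(x) = 1 - tanh(x)^2
  lim(x→0) f'(x)/g'(x) = lim(x→0) (1/sqrt(1 - x^2))/(1 - tanh(x)^2)
  = 1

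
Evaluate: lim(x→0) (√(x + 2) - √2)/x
This is a standard limit.

Factor or rationalize the expression:
  lim(x→0) (√(x + 2) - √2)/x = sqrt(2)/4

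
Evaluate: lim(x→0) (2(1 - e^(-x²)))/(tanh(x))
This is a 0/0 indeterminate form.

Apply L'Hôpital's rule: differentiate numerator and denominator separately.
  f(x) = 2 - 2·e^(-x^2)   ⇒   f'(x) = 4·x·e^(-x^2)
  g(x) = tanh(x)   ⇒   g'(x) = 1 - tanh(x)^2
  lim(x→0) f'(x)/g'(x) = lim(x→0) (4·x·e^(-x^2))/(1 - tanh(x)^2)
  = 0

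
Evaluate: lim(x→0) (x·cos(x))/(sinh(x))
This is a 0/0 indeterminate form.

Apply L'Hôpital's rule: differentiate numerator and denominator separately.
  f(x) = x·cos(x)   ⇒   f'(x) = -x·sin(x) + cos(x)
  g(x) = sinh(x)   ⇒   g'(x) = cosh(x)
  lim(x→0) f'(x)/g'(x) = lim(x→0) (-x·sin(x) + cos(x))/(cosh(x))
  = 1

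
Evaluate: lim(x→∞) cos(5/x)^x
This is an exponential indeterminate form.

For exponential indeterminate forms, take the natural log:
  Let L = lim(x→∞) cos(5/x)^x
  Then ln(L) = lim(x→∞) [exponent × ln(base)]
  Evaluate using L'Hôpital or standard limits, then exponentiate.
  L = 1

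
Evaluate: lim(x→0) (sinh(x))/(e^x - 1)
This is a 0/0 indeterminate form.

Apply L'Hôpital's rule: differentiate numerator and denominator separately.
  f(x) = sinh(x)   ⇒   f'(x) = cosh(x)
  g(x) = e^(x) - 1   ⇒   g'(x) = e^(x)
  lim(x→0) f'(x)/g'(x) = lim(x→0) (cosh(x))/(e^(x))
  = 1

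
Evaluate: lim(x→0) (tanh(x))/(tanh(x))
This is a 0/0 indeterminate form.

Apply L'Hôpital's rule: differentiate numerator and denominator separately.
  f(x) = tanh(x)   ⇒   f'(x) = 1 - tanh(x)^2
  g(x) = tanh(x)   ⇒   g'(x) = 1 - tanh(x)^2
  lim(x→0) f'(x)/g'(x) = lim(x→0) (1 - tanh(x)^2)/(1 - tanh(x)^2)
  = 1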